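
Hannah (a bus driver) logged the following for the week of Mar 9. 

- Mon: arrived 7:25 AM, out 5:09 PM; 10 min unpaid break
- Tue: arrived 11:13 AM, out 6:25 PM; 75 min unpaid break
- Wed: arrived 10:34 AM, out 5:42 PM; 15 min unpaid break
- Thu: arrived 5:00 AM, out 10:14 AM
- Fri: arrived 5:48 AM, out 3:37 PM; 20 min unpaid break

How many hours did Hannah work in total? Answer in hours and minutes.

37 h 7 min

Mon: 7:25 AM–5:09 PM = 9 h 44 min; less 10 min break → 9 h 34 min
Tue: 11:13 AM–6:25 PM = 7 h 12 min; less 75 min break → 5 h 57 min
Wed: 10:34 AM–5:42 PM = 7 h 8 min; less 15 min break → 6 h 53 min
Thu: 5:00 AM–10:14 AM = 5 h 14 min
Fri: 5:48 AM–3:37 PM = 9 h 49 min; less 20 min break → 9 h 29 min
Total: 9 h 34 min + 5 h 57 min + 6 h 53 min + 5 h 14 min + 9 h 29 min = 37 h 7 min.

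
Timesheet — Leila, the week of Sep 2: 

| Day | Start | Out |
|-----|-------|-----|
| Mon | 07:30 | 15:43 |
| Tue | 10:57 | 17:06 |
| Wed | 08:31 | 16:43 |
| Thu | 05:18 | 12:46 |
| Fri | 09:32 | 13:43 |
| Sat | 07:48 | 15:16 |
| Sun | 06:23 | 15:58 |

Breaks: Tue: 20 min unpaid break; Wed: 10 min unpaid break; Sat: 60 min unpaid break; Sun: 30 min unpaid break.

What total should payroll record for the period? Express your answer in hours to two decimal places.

Mon: 07:30–15:43 = 8 h 13 min
Tue: 10:57–17:06 = 6 h 9 min; less 20 min break → 5 h 49 min
Wed: 08:31–16:43 = 8 h 12 min; less 10 min break → 8 h 2 min
Thu: 05:18–12:46 = 7 h 28 min
Fri: 09:32–13:43 = 4 h 11 min
Sat: 07:48–15:16 = 7 h 28 min; less 60 min break → 6 h 28 min
Sun: 06:23–15:58 = 9 h 35 min; less 30 min break → 9 h 5 min
Total: 8 h 13 min + 5 h 49 min + 8 h 2 min + 7 h 28 min + 4 h 11 min + 6 h 28 min + 9 h 5 min = 49 h 16 min.

49.27 hours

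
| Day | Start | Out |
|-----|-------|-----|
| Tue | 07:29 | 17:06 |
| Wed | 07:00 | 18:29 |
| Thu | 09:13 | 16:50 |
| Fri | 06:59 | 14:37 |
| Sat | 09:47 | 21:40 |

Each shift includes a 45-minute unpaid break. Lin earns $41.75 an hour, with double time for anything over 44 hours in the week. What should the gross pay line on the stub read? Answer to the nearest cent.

$1877.36

Tue: 07:29–17:06 = 9 h 37 min; less 45 min break → 8 h 52 min
Wed: 07:00–18:29 = 11 h 29 min; less 45 min break → 10 h 44 min
Thu: 09:13–16:50 = 7 h 37 min; less 45 min break → 6 h 52 min
Fri: 06:59–14:37 = 7 h 38 min; less 45 min break → 6 h 53 min
Sat: 09:47–21:40 = 11 h 53 min; less 45 min break → 11 h 8 min
Total worked: 44 h 29 min = 2669 min.
Regular 44 h 0 min = 2640 min at $41.75/h; overtime 0 h 29 min = 29 min at $83.50/h.
Pay = (2640 × $41.75 + 29 × $83.50) ÷ 60 = $1877.36.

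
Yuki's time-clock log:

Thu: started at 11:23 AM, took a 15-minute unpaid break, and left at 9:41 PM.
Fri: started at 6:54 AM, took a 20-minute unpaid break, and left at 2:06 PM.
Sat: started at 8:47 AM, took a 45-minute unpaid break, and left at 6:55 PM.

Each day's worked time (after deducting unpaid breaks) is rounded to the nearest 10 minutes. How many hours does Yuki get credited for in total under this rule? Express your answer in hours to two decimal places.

Thu: 11:23 AM–9:41 PM = 10 h 18 min − 15 min = 10 h 3 min → rounds to 10 h 0 min
Fri: 6:54 AM–2:06 PM = 7 h 12 min − 20 min = 6 h 52 min → rounds to 6 h 50 min
Sat: 8:47 AM–6:55 PM = 10 h 8 min − 45 min = 9 h 23 min → rounds to 9 h 20 min
Total credited: 26 h 10 min.

26.17 hours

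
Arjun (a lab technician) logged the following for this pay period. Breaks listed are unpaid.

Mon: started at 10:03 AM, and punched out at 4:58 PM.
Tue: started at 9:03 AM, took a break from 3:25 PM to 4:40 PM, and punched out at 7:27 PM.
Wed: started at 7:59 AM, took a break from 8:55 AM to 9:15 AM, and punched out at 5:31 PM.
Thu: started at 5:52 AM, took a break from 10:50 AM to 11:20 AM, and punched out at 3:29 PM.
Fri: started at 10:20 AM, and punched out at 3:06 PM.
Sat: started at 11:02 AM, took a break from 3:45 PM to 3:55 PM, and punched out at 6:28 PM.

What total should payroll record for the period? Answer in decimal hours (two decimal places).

46.42 hours

Mon: 10:03 AM–4:58 PM = 6 h 55 min
Tue: 9:03 AM–7:27 PM = 10 h 24 min; less 75 min break → 9 h 9 min
Wed: 7:59 AM–5:31 PM = 9 h 32 min; less 20 min break → 9 h 12 min
Thu: 5:52 AM–3:29 PM = 9 h 37 min; less 30 min break → 9 h 7 min
Fri: 10:20 AM–3:06 PM = 4 h 46 min
Sat: 11:02 AM–6:28 PM = 7 h 26 min; less 10 min break → 7 h 16 min
Total: 6 h 55 min + 9 h 9 min + 9 h 12 min + 9 h 7 min + 4 h 46 min + 7 h 16 min = 46 h 25 min.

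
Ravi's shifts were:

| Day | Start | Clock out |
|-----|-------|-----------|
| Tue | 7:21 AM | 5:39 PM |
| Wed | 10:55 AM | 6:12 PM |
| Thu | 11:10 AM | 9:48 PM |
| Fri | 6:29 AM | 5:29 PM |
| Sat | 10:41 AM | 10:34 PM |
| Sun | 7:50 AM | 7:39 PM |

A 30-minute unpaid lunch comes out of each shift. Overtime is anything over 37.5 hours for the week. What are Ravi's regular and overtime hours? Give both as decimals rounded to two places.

Regular 37.50 hours, overtime 22.42 hours

Tue: 7:21 AM–5:39 PM = 10 h 18 min; less 30 min break → 9 h 48 min
Wed: 10:55 AM–6:12 PM = 7 h 17 min; less 30 min break → 6 h 47 min
Thu: 11:10 AM–9:48 PM = 10 h 38 min; less 30 min break → 10 h 8 min
Fri: 6:29 AM–5:29 PM = 11 h 0 min; less 30 min break → 10 h 30 min
Sat: 10:41 AM–10:34 PM = 11 h 53 min; less 30 min break → 11 h 23 min
Sun: 7:50 AM–7:39 PM = 11 h 49 min; less 30 min break → 11 h 19 min
Total worked: 59 h 55 min = 59.92 h.
Threshold 37.5 h → overtime 22 h 25 min, regular 37 h 30 min.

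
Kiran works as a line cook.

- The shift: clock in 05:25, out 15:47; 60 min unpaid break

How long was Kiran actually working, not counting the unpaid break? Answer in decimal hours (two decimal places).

9.37 hours

The shift: 05:25–15:47 = 10 h 22 min; less 60 min break → 9 h 22 min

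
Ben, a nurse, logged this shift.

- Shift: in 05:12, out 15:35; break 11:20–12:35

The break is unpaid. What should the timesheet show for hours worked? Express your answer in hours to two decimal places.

Shift: 05:12–15:35 = 10 h 23 min; less 75 min break → 9 h 8 min

9.13 hours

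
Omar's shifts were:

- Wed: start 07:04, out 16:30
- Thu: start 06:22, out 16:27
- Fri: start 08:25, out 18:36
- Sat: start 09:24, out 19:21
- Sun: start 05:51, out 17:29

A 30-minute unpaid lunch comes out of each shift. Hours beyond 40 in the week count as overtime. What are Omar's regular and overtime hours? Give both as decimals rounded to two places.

Wed: 07:04–16:30 = 9 h 26 min; less 30 min break → 8 h 56 min
Thu: 06:22–16:27 = 10 h 5 min; less 30 min break → 9 h 35 min
Fri: 08:25–18:36 = 10 h 11 min; less 30 min break → 9 h 41 min
Sat: 09:24–19:21 = 9 h 57 min; less 30 min break → 9 h 27 min
Sun: 05:51–17:29 = 11 h 38 min; less 30 min break → 11 h 8 min
Total worked: 48 h 47 min = 48.78 h.
Threshold 40 h → overtime 8 h 47 min, regular 40 h 0 min.

Regular 40.00 hours, overtime 8.78 hours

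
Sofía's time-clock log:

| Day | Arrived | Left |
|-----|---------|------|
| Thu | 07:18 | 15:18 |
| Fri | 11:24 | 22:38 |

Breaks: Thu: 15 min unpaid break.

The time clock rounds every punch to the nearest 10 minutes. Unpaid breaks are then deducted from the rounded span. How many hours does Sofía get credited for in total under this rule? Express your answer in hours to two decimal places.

19.08 hours

Thu: in 07:18→07:20, out 15:18→15:20; 8 h 0 min − 15 min = 7 h 45 min
Fri: in 11:24→11:20, out 22:38→22:40; 11 h 20 min
Total credited: 19 h 5 min.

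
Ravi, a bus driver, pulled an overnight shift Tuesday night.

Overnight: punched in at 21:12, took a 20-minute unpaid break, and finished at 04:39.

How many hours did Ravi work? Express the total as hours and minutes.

Overnight: 21:12 → midnight = 2 h 48 min; midnight → 04:39 = 4 h 39 min; span 7 h 27 min; less 20 min break → 7 h 7 min

7 h 7 min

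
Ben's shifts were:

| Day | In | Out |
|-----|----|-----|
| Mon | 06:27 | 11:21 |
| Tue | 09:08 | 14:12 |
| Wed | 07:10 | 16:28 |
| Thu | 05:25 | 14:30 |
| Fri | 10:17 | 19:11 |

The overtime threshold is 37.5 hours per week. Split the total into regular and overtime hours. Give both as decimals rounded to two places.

Mon: 06:27–11:21 = 4 h 54 min
Tue: 09:08–14:12 = 5 h 4 min
Wed: 07:10–16:28 = 9 h 18 min
Thu: 05:25–14:30 = 9 h 5 min
Fri: 10:17–19:11 = 8 h 54 min
Total worked: 37 h 15 min = 37.25 h.
Threshold 37.5 h → overtime 0 h 0 min, regular 37 h 15 min.

Regular 37.25 hours, overtime 0.00 hours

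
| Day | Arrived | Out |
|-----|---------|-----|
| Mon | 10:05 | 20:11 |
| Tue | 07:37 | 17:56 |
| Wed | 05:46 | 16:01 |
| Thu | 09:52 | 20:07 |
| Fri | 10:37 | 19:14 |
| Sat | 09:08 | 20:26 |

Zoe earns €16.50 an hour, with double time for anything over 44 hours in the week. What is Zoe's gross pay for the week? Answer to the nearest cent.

Mon: 10:05–20:11 = 10 h 6 min
Tue: 07:37–17:56 = 10 h 19 min
Wed: 05:46–16:01 = 10 h 15 min
Thu: 09:52–20:07 = 10 h 15 min
Fri: 10:37–19:14 = 8 h 37 min
Sat: 09:08–20:26 = 11 h 18 min
Total worked: 60 h 50 min = 3650 min.
Regular 44 h 0 min = 2640 min at €16.50/h; overtime 16 h 50 min = 1010 min at €33.00/h.
Pay = (2640 × €16.50 + 1010 × €33.00) ÷ 60 = €1281.50.

€1281.50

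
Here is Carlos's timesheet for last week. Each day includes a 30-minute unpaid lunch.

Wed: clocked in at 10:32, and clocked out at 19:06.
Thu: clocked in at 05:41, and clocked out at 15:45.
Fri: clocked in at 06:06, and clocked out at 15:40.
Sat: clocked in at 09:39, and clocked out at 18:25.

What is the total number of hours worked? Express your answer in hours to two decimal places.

34.97 hours

Wed: 10:32–19:06 = 8 h 34 min; less 30 min break → 8 h 4 min
Thu: 05:41–15:45 = 10 h 4 min; less 30 min break → 9 h 34 min
Fri: 06:06–15:40 = 9 h 34 min; less 30 min break → 9 h 4 min
Sat: 09:39–18:25 = 8 h 46 min; less 30 min break → 8 h 16 min
Total: 8 h 4 min + 9 h 34 min + 9 h 4 min + 8 h 16 min = 34 h 58 min.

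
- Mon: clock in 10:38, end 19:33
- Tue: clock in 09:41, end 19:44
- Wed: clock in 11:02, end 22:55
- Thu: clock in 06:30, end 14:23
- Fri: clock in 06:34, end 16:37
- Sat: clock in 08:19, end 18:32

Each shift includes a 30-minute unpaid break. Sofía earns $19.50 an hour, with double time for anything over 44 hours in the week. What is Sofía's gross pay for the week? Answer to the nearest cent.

$1326.00

Mon: 10:38–19:33 = 8 h 55 min; less 30 min break → 8 h 25 min
Tue: 09:41–19:44 = 10 h 3 min; less 30 min break → 9 h 33 min
Wed: 11:02–22:55 = 11 h 53 min; less 30 min break → 11 h 23 min
Thu: 06:30–14:23 = 7 h 53 min; less 30 min break → 7 h 23 min
Fri: 06:34–16:37 = 10 h 3 min; less 30 min break → 9 h 33 min
Sat: 08:19–18:32 = 10 h 13 min; less 30 min break → 9 h 43 min
Total worked: 56 h 0 min = 3360 min.
Regular 44 h 0 min = 2640 min at $19.50/h; overtime 12 h 0 min = 720 min at $39.00/h.
Pay = (2640 × $19.50 + 720 × $39.00) ÷ 60 = $1326.00.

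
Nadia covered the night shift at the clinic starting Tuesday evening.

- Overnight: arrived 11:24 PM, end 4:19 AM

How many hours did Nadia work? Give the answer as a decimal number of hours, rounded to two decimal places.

4.92 hours

Overnight: 11:24 PM → midnight = 0 h 36 min; midnight → 4:19 AM = 4 h 19 min; span 4 h 55 min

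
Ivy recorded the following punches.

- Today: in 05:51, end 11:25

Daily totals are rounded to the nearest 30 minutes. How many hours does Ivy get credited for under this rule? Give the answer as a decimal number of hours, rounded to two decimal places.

Today: 05:51–11:25 = 5 h 34 min → rounds to 5 h 30 min

5.50 hours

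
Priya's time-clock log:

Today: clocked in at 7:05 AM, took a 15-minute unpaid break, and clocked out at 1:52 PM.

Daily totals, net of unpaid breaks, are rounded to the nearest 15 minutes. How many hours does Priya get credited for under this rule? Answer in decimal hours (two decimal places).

6.50 hours

Today: 7:05 AM–1:52 PM = 6 h 47 min − 15 min = 6 h 32 min → rounds to 6 h 30 min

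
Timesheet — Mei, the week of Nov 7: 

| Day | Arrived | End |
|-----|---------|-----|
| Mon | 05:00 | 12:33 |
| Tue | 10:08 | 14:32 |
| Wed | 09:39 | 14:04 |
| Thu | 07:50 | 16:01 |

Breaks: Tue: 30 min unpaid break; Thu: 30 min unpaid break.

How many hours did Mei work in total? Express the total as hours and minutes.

Mon: 05:00–12:33 = 7 h 33 min
Tue: 10:08–14:32 = 4 h 24 min; less 30 min break → 3 h 54 min
Wed: 09:39–14:04 = 4 h 25 min
Thu: 07:50–16:01 = 8 h 11 min; less 30 min break → 7 h 41 min
Total: 7 h 33 min + 3 h 54 min + 4 h 25 min + 7 h 41 min = 23 h 33 min.

23 h 33 min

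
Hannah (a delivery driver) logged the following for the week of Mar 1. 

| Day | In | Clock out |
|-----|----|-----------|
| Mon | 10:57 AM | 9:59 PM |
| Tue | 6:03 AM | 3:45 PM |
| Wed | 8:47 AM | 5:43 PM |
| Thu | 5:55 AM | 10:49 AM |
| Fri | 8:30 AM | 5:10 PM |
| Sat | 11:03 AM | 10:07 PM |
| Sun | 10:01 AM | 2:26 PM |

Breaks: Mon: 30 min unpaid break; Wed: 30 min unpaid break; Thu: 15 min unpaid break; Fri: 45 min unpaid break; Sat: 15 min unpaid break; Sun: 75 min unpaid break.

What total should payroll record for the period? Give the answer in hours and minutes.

Mon: 10:57 AM–9:59 PM = 11 h 2 min; less 30 min break → 10 h 32 min
Tue: 6:03 AM–3:45 PM = 9 h 42 min
Wed: 8:47 AM–5:43 PM = 8 h 56 min; less 30 min break → 8 h 26 min
Thu: 5:55 AM–10:49 AM = 4 h 54 min; less 15 min break → 4 h 39 min
Fri: 8:30 AM–5:10 PM = 8 h 40 min; less 45 min break → 7 h 55 min
Sat: 11:03 AM–10:07 PM = 11 h 4 min; less 15 min break → 10 h 49 min
Sun: 10:01 AM–2:26 PM = 4 h 25 min; less 75 min break → 3 h 10 min
Total: 10 h 32 min + 9 h 42 min + 8 h 26 min + 4 h 39 min + 7 h 55 min + 10 h 49 min + 3 h 10 min = 55 h 13 min.

55 h 13 min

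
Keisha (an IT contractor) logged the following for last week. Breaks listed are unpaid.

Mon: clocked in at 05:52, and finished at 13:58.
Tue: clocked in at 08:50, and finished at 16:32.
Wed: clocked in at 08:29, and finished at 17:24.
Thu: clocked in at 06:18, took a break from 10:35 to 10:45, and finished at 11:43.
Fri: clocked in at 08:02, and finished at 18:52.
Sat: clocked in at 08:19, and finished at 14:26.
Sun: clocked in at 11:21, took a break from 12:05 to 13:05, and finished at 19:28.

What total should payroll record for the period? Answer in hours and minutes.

54 h 2 min

Mon: 05:52–13:58 = 8 h 6 min
Tue: 08:50–16:32 = 7 h 42 min
Wed: 08:29–17:24 = 8 h 55 min
Thu: 06:18–11:43 = 5 h 25 min; less 10 min break → 5 h 15 min
Fri: 08:02–18:52 = 10 h 50 min
Sat: 08:19–14:26 = 6 h 7 min
Sun: 11:21–19:28 = 8 h 7 min; less 60 min break → 7 h 7 min
Total: 8 h 6 min + 7 h 42 min + 8 h 55 min + 5 h 15 min + 10 h 50 min + 6 h 7 min + 7 h 7 min = 54 h 2 min.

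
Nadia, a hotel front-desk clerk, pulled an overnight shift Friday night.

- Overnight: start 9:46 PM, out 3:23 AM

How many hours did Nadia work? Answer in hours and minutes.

5 h 37 min

Overnight: 9:46 PM → midnight = 2 h 14 min; midnight → 3:23 AM = 3 h 23 min; span 5 h 37 min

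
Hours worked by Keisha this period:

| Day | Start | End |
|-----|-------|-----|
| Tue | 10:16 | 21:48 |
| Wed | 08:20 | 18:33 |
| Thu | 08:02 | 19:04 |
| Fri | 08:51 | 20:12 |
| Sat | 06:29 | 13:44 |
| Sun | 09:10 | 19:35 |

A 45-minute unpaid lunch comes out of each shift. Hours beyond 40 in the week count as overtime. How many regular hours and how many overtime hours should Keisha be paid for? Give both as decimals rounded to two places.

Tue: 10:16–21:48 = 11 h 32 min; less 45 min break → 10 h 47 min
Wed: 08:20–18:33 = 10 h 13 min; less 45 min break → 9 h 28 min
Thu: 08:02–19:04 = 11 h 2 min; less 45 min break → 10 h 17 min
Fri: 08:51–20:12 = 11 h 21 min; less 45 min break → 10 h 36 min
Sat: 06:29–13:44 = 7 h 15 min; less 45 min break → 6 h 30 min
Sun: 09:10–19:35 = 10 h 25 min; less 45 min break → 9 h 40 min
Total worked: 57 h 18 min = 57.30 h.
Threshold 40 h → overtime 17 h 18 min, regular 40 h 0 min.

Regular 40.00 hours, overtime 17.30 hours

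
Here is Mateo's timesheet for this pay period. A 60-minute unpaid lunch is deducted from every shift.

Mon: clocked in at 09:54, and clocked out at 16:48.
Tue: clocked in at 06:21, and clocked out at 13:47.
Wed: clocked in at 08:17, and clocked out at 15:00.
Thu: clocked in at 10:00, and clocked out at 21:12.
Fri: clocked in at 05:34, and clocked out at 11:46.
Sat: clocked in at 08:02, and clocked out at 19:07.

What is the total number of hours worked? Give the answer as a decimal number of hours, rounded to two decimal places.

Mon: 09:54–16:48 = 6 h 54 min; less 60 min break → 5 h 54 min
Tue: 06:21–13:47 = 7 h 26 min; less 60 min break → 6 h 26 min
Wed: 08:17–15:00 = 6 h 43 min; less 60 min break → 5 h 43 min
Thu: 10:00–21:12 = 11 h 12 min; less 60 min break → 10 h 12 min
Fri: 05:34–11:46 = 6 h 12 min; less 60 min break → 5 h 12 min
Sat: 08:02–19:07 = 11 h 5 min; less 60 min break → 10 h 5 min
Total: 5 h 54 min + 6 h 26 min + 5 h 43 min + 10 h 12 min + 5 h 12 min + 10 h 5 min = 43 h 32 min.

43.53 hours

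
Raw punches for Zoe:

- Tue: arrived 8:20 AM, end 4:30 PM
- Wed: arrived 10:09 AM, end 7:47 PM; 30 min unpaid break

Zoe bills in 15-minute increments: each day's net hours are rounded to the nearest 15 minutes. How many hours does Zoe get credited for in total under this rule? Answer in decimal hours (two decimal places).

Tue: 8:20 AM–4:30 PM = 8 h 10 min → rounds to 8 h 15 min
Wed: 10:09 AM–7:47 PM = 9 h 38 min − 30 min = 9 h 8 min → rounds to 9 h 15 min
Total credited: 17 h 30 min.

17.50 hours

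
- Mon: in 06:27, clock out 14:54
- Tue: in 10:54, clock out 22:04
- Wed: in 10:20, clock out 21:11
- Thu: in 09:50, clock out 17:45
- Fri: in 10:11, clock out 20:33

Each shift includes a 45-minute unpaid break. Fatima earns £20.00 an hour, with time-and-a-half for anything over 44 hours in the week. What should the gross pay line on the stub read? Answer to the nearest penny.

Mon: 06:27–14:54 = 8 h 27 min; less 45 min break → 7 h 42 min
Tue: 10:54–22:04 = 11 h 10 min; less 45 min break → 10 h 25 min
Wed: 10:20–21:11 = 10 h 51 min; less 45 min break → 10 h 6 min
Thu: 09:50–17:45 = 7 h 55 min; less 45 min break → 7 h 10 min
Fri: 10:11–20:33 = 10 h 22 min; less 45 min break → 9 h 37 min
Total worked: 45 h 0 min = 2700 min.
Regular 44 h 0 min = 2640 min at £20.00/h; overtime 1 h 0 min = 60 min at £30.00/h.
Pay = (2640 × £20.00 + 60 × £30.00) ÷ 60 = £910.00.

£910.00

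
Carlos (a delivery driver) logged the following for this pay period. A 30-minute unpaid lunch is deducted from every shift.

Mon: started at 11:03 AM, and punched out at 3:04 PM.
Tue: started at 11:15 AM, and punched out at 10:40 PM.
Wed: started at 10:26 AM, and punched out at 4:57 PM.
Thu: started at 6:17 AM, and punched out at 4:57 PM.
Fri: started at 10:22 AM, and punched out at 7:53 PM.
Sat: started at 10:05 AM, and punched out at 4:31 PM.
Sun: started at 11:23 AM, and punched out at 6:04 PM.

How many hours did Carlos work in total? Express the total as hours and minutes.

Mon: 11:03 AM–3:04 PM = 4 h 1 min; less 30 min break → 3 h 31 min
Tue: 11:15 AM–10:40 PM = 11 h 25 min; less 30 min break → 10 h 55 min
Wed: 10:26 AM–4:57 PM = 6 h 31 min; less 30 min break → 6 h 1 min
Thu: 6:17 AM–4:57 PM = 10 h 40 min; less 30 min break → 10 h 10 min
Fri: 10:22 AM–7:53 PM = 9 h 31 min; less 30 min break → 9 h 1 min
Sat: 10:05 AM–4:31 PM = 6 h 26 min; less 30 min break → 5 h 56 min
Sun: 11:23 AM–6:04 PM = 6 h 41 min; less 30 min break → 6 h 11 min
Total: 3 h 31 min + 10 h 55 min + 6 h 1 min + 10 h 10 min + 9 h 1 min + 5 h 56 min + 6 h 11 min = 51 h 45 min.

51 h 45 min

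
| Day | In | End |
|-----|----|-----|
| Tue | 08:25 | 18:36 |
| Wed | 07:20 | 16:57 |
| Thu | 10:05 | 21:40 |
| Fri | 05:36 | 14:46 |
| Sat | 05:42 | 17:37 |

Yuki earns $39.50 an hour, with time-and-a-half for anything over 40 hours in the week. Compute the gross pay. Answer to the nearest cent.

$2318.65

Tue: 08:25–18:36 = 10 h 11 min
Wed: 07:20–16:57 = 9 h 37 min
Thu: 10:05–21:40 = 11 h 35 min
Fri: 05:36–14:46 = 9 h 10 min
Sat: 05:42–17:37 = 11 h 55 min
Total worked: 52 h 28 min = 3148 min.
Regular 40 h 0 min = 2400 min at $39.50/h; overtime 12 h 28 min = 748 min at $59.25/h.
Pay = (2400 × $39.50 + 748 × $59.25) ÷ 60 = $2318.65.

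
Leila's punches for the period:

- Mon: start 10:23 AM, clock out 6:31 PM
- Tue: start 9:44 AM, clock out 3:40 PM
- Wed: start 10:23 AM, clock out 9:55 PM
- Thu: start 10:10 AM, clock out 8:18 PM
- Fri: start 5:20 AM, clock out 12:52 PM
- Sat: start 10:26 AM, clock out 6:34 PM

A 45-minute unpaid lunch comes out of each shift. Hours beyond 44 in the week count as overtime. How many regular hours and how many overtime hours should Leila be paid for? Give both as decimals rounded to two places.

Regular 44.00 hours, overtime 2.90 hours

Mon: 10:23 AM–6:31 PM = 8 h 8 min; less 45 min break → 7 h 23 min
Tue: 9:44 AM–3:40 PM = 5 h 56 min; less 45 min break → 5 h 11 min
Wed: 10:23 AM–9:55 PM = 11 h 32 min; less 45 min break → 10 h 47 min
Thu: 10:10 AM–8:18 PM = 10 h 8 min; less 45 min break → 9 h 23 min
Fri: 5:20 AM–12:52 PM = 7 h 32 min; less 45 min break → 6 h 47 min
Sat: 10:26 AM–6:34 PM = 8 h 8 min; less 45 min break → 7 h 23 min
Total worked: 46 h 54 min = 46.90 h.
Threshold 44 h → overtime 2 h 54 min, regular 44 h 0 min.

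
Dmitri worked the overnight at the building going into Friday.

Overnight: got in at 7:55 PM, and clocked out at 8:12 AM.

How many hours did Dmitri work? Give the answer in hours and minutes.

12 h 17 min

Overnight: 7:55 PM → midnight = 4 h 5 min; midnight → 8:12 AM = 8 h 12 min; span 12 h 17 min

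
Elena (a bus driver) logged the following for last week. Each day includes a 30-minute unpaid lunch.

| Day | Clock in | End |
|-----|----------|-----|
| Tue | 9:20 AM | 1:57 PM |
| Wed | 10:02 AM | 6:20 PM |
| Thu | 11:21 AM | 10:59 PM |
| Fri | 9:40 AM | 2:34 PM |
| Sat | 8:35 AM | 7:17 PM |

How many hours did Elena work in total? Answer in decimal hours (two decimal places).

37.65 hours

Tue: 9:20 AM–1:57 PM = 4 h 37 min; less 30 min break → 4 h 7 min
Wed: 10:02 AM–6:20 PM = 8 h 18 min; less 30 min break → 7 h 48 min
Thu: 11:21 AM–10:59 PM = 11 h 38 min; less 30 min break → 11 h 8 min
Fri: 9:40 AM–2:34 PM = 4 h 54 min; less 30 min break → 4 h 24 min
Sat: 8:35 AM–7:17 PM = 10 h 42 min; less 30 min break → 10 h 12 min
Total: 4 h 7 min + 7 h 48 min + 11 h 8 min + 4 h 24 min + 10 h 12 min = 37 h 39 min.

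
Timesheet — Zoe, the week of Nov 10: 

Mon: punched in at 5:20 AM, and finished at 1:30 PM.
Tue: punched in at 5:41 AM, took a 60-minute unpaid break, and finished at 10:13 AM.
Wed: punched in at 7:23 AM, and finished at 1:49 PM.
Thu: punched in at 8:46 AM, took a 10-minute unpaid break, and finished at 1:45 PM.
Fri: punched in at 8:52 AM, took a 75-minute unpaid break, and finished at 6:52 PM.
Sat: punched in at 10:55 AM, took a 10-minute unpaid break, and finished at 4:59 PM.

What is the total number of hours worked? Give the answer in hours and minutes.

37 h 36 min

Mon: 5:20 AM–1:30 PM = 8 h 10 min
Tue: 5:41 AM–10:13 AM = 4 h 32 min; less 60 min break → 3 h 32 min
Wed: 7:23 AM–1:49 PM = 6 h 26 min
Thu: 8:46 AM–1:45 PM = 4 h 59 min; less 10 min break → 4 h 49 min
Fri: 8:52 AM–6:52 PM = 10 h 0 min; less 75 min break → 8 h 45 min
Sat: 10:55 AM–4:59 PM = 6 h 4 min; less 10 min break → 5 h 54 min
Total: 8 h 10 min + 3 h 32 min + 6 h 26 min + 4 h 49 min + 8 h 45 min + 5 h 54 min = 37 h 36 min.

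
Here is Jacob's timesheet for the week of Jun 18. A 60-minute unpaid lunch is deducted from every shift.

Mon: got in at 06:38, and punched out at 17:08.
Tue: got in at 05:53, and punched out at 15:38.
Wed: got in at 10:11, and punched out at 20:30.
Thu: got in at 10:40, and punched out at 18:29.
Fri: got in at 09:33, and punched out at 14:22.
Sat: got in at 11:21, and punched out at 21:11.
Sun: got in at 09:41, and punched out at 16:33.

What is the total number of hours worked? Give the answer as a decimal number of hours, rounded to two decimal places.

Mon: 06:38–17:08 = 10 h 30 min; less 60 min break → 9 h 30 min
Tue: 05:53–15:38 = 9 h 45 min; less 60 min break → 8 h 45 min
Wed: 10:11–20:30 = 10 h 19 min; less 60 min break → 9 h 19 min
Thu: 10:40–18:29 = 7 h 49 min; less 60 min break → 6 h 49 min
Fri: 09:33–14:22 = 4 h 49 min; less 60 min break → 3 h 49 min
Sat: 11:21–21:11 = 9 h 50 min; less 60 min break → 8 h 50 min
Sun: 09:41–16:33 = 6 h 52 min; less 60 min break → 5 h 52 min
Total: 9 h 30 min + 8 h 45 min + 9 h 19 min + 6 h 49 min + 3 h 49 min + 8 h 50 min + 5 h 52 min = 52 h 54 min.

52.90 hours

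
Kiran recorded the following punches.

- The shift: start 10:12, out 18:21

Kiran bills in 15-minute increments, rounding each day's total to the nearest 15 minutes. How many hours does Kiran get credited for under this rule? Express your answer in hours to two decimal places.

The shift: 10:12–18:21 = 8 h 9 min → rounds to 8 h 15 min

8.25 hours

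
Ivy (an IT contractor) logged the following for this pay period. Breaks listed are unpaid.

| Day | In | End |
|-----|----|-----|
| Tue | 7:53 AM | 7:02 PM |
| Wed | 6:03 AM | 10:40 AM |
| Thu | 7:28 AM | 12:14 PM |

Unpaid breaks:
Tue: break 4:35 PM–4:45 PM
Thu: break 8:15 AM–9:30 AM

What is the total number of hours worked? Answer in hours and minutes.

19 h 7 min

Tue: 7:53 AM–7:02 PM = 11 h 9 min; less 10 min break → 10 h 59 min
Wed: 6:03 AM–10:40 AM = 4 h 37 min
Thu: 7:28 AM–12:14 PM = 4 h 46 min; less 75 min break → 3 h 31 min
Total: 10 h 59 min + 4 h 37 min + 3 h 31 min = 19 h 7 min.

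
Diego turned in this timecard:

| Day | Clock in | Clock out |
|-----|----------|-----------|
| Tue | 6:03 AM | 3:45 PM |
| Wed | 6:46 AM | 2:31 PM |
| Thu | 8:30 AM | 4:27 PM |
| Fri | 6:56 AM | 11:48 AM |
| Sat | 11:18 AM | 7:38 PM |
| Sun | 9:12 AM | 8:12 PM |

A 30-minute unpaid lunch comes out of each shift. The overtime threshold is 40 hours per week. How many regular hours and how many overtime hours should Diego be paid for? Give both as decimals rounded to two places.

Tue: 6:03 AM–3:45 PM = 9 h 42 min; less 30 min break → 9 h 12 min
Wed: 6:46 AM–2:31 PM = 7 h 45 min; less 30 min break → 7 h 15 min
Thu: 8:30 AM–4:27 PM = 7 h 57 min; less 30 min break → 7 h 27 min
Fri: 6:56 AM–11:48 AM = 4 h 52 min; less 30 min break → 4 h 22 min
Sat: 11:18 AM–7:38 PM = 8 h 20 min; less 30 min break → 7 h 50 min
Sun: 9:12 AM–8:12 PM = 11 h 0 min; less 30 min break → 10 h 30 min
Total worked: 46 h 36 min = 46.60 h.
Threshold 40 h → overtime 6 h 36 min, regular 40 h 0 min.

Regular 40.00 hours, overtime 6.60 hours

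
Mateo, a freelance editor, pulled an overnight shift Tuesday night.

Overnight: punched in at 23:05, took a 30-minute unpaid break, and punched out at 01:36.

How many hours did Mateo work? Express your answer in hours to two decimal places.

2.02 hours

Overnight: 23:05 → midnight = 0 h 55 min; midnight → 01:36 = 1 h 36 min; span 2 h 31 min; less 30 min break → 2 h 1 min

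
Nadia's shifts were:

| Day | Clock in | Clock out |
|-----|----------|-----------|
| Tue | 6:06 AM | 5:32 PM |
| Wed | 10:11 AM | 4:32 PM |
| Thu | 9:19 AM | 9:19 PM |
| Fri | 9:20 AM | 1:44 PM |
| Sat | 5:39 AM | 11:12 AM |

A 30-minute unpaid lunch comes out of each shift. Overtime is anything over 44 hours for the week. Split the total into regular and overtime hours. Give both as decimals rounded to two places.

Tue: 6:06 AM–5:32 PM = 11 h 26 min; less 30 min break → 10 h 56 min
Wed: 10:11 AM–4:32 PM = 6 h 21 min; less 30 min break → 5 h 51 min
Thu: 9:19 AM–9:19 PM = 12 h 0 min; less 30 min break → 11 h 30 min
Fri: 9:20 AM–1:44 PM = 4 h 24 min; less 30 min break → 3 h 54 min
Sat: 5:39 AM–11:12 AM = 5 h 33 min; less 30 min break → 5 h 3 min
Total worked: 37 h 14 min = 37.23 h.
Threshold 44 h → overtime 0 h 0 min, regular 37 h 14 min.

Regular 37.23 hours, overtime 0.00 hours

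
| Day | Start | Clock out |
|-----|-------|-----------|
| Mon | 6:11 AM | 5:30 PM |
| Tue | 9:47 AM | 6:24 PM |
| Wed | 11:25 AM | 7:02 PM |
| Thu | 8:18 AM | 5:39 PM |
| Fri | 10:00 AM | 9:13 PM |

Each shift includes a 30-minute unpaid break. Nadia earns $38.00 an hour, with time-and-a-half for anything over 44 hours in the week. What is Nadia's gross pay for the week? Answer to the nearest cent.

Mon: 6:11 AM–5:30 PM = 11 h 19 min; less 30 min break → 10 h 49 min
Tue: 9:47 AM–6:24 PM = 8 h 37 min; less 30 min break → 8 h 7 min
Wed: 11:25 AM–7:02 PM = 7 h 37 min; less 30 min break → 7 h 7 min
Thu: 8:18 AM–5:39 PM = 9 h 21 min; less 30 min break → 8 h 51 min
Fri: 10:00 AM–9:13 PM = 11 h 13 min; less 30 min break → 10 h 43 min
Total worked: 45 h 37 min = 2737 min.
Regular 44 h 0 min = 2640 min at $38.00/h; overtime 1 h 37 min = 97 min at $57.00/h.
Pay = (2640 × $38.00 + 97 × $57.00) ÷ 60 = $1764.15.

$1764.15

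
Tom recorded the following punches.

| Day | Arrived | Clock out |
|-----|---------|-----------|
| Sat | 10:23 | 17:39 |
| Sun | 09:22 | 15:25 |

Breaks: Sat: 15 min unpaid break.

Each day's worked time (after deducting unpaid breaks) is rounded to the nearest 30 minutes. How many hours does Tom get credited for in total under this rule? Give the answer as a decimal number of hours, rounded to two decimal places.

Sat: 10:23–17:39 = 7 h 16 min − 15 min = 7 h 1 min → rounds to 7 h 0 min
Sun: 09:22–15:25 = 6 h 3 min → rounds to 6 h 0 min
Total credited: 13 h 0 min.

13.00 hours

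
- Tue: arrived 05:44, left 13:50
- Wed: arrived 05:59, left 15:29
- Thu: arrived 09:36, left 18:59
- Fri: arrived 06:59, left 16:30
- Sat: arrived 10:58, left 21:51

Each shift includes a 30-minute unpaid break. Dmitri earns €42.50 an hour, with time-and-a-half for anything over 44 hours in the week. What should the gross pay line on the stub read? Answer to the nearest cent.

Tue: 05:44–13:50 = 8 h 6 min; less 30 min break → 7 h 36 min
Wed: 05:59–15:29 = 9 h 30 min; less 30 min break → 9 h 0 min
Thu: 09:36–18:59 = 9 h 23 min; less 30 min break → 8 h 53 min
Fri: 06:59–16:30 = 9 h 31 min; less 30 min break → 9 h 1 min
Sat: 10:58–21:51 = 10 h 53 min; less 30 min break → 10 h 23 min
Total worked: 44 h 53 min = 2693 min.
Regular 44 h 0 min = 2640 min at €42.50/h; overtime 0 h 53 min = 53 min at €63.75/h.
Pay = (2640 × €42.50 + 53 × €63.75) ÷ 60 = €1926.31.

€1926.31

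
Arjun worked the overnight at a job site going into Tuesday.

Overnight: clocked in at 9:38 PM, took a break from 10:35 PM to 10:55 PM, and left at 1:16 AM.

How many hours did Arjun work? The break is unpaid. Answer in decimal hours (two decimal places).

3.30 hours

Overnight: 9:38 PM → midnight = 2 h 22 min; midnight → 1:16 AM = 1 h 16 min; span 3 h 38 min; less 20 min break → 3 h 18 min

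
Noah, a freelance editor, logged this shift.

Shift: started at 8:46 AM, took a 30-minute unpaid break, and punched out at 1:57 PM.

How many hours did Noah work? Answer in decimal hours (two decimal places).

Shift: 8:46 AM–1:57 PM = 5 h 11 min; less 30 min break → 4 h 41 min

4.68 hours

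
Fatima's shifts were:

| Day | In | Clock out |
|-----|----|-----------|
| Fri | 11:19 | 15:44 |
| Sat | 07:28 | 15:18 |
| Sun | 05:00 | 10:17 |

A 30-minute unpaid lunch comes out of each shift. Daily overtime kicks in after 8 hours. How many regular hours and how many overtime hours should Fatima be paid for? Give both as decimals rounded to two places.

Regular 16.03 hours, overtime 0.00 hours

Fri: 11:19–15:44 = 4 h 25 min; less 30 min break → 3 h 55 min
Sat: 07:28–15:18 = 7 h 50 min; less 30 min break → 7 h 20 min
Sun: 05:00–10:17 = 5 h 17 min; less 30 min break → 4 h 47 min
Fri reg 3 h 55 min / OT 0 h 0 min; Sat reg 7 h 20 min / OT 0 h 0 min; Sun reg 4 h 47 min / OT 0 h 0 min.
Totals: regular 16 h 2 min, overtime 0 h 0 min.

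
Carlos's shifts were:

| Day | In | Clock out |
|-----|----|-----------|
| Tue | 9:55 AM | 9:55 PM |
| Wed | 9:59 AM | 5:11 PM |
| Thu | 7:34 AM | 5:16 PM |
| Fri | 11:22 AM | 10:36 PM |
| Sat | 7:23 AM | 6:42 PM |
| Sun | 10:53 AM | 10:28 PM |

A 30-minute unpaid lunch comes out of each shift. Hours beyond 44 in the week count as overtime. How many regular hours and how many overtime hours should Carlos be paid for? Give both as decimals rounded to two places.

Tue: 9:55 AM–9:55 PM = 12 h 0 min; less 30 min break → 11 h 30 min
Wed: 9:59 AM–5:11 PM = 7 h 12 min; less 30 min break → 6 h 42 min
Thu: 7:34 AM–5:16 PM = 9 h 42 min; less 30 min break → 9 h 12 min
Fri: 11:22 AM–10:36 PM = 11 h 14 min; less 30 min break → 10 h 44 min
Sat: 7:23 AM–6:42 PM = 11 h 19 min; less 30 min break → 10 h 49 min
Sun: 10:53 AM–10:28 PM = 11 h 35 min; less 30 min break → 11 h 5 min
Total worked: 60 h 2 min = 60.03 h.
Threshold 44 h → overtime 16 h 2 min, regular 44 h 0 min.

Regular 44.00 hours, overtime 16.03 hours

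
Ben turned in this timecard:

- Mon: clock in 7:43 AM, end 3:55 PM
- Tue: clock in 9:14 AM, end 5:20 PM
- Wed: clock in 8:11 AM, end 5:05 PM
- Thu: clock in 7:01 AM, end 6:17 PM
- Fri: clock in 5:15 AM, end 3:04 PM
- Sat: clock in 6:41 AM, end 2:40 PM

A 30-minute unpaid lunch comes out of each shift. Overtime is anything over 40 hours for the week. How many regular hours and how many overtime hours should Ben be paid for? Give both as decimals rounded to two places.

Mon: 7:43 AM–3:55 PM = 8 h 12 min; less 30 min break → 7 h 42 min
Tue: 9:14 AM–5:20 PM = 8 h 6 min; less 30 min break → 7 h 36 min
Wed: 8:11 AM–5:05 PM = 8 h 54 min; less 30 min break → 8 h 24 min
Thu: 7:01 AM–6:17 PM = 11 h 16 min; less 30 min break → 10 h 46 min
Fri: 5:15 AM–3:04 PM = 9 h 49 min; less 30 min break → 9 h 19 min
Sat: 6:41 AM–2:40 PM = 7 h 59 min; less 30 min break → 7 h 29 min
Total worked: 51 h 16 min = 51.27 h.
Threshold 40 h → overtime 11 h 16 min, regular 40 h 0 min.

Regular 40.00 hours, overtime 11.27 hours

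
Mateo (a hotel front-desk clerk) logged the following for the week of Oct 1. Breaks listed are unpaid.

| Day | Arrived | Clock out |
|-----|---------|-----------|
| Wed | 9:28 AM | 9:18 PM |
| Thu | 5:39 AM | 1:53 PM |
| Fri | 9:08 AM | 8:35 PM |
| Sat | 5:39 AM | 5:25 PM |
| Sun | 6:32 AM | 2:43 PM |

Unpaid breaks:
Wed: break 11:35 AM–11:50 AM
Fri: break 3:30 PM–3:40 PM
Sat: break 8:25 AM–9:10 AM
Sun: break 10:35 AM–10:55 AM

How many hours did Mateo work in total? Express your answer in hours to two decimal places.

Wed: 9:28 AM–9:18 PM = 11 h 50 min; less 15 min break → 11 h 35 min
Thu: 5:39 AM–1:53 PM = 8 h 14 min
Fri: 9:08 AM–8:35 PM = 11 h 27 min; less 10 min break → 11 h 17 min
Sat: 5:39 AM–5:25 PM = 11 h 46 min; less 45 min break → 11 h 1 min
Sun: 6:32 AM–2:43 PM = 8 h 11 min; less 20 min break → 7 h 51 min
Total: 11 h 35 min + 8 h 14 min + 11 h 17 min + 11 h 1 min + 7 h 51 min = 49 h 58 min.

49.97 hours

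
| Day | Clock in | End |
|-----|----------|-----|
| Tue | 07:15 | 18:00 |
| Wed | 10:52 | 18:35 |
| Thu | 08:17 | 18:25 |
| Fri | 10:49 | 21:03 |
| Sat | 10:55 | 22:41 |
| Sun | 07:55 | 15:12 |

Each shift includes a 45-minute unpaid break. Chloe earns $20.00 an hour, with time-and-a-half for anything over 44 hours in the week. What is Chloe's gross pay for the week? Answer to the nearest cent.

Tue: 07:15–18:00 = 10 h 45 min; less 45 min break → 10 h 0 min
Wed: 10:52–18:35 = 7 h 43 min; less 45 min break → 6 h 58 min
Thu: 08:17–18:25 = 10 h 8 min; less 45 min break → 9 h 23 min
Fri: 10:49–21:03 = 10 h 14 min; less 45 min break → 9 h 29 min
Sat: 10:55–22:41 = 11 h 46 min; less 45 min break → 11 h 1 min
Sun: 07:55–15:12 = 7 h 17 min; less 45 min break → 6 h 32 min
Total worked: 53 h 23 min = 3203 min.
Regular 44 h 0 min = 2640 min at $20.00/h; overtime 9 h 23 min = 563 min at $30.00/h.
Pay = (2640 × $20.00 + 563 × $30.00) ÷ 60 = $1161.50.

$1161.50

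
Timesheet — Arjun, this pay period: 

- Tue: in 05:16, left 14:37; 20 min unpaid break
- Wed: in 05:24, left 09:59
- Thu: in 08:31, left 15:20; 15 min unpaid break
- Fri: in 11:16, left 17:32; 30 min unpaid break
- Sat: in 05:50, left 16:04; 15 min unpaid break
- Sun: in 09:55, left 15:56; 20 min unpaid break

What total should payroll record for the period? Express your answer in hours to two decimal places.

Tue: 05:16–14:37 = 9 h 21 min; less 20 min break → 9 h 1 min
Wed: 05:24–09:59 = 4 h 35 min
Thu: 08:31–15:20 = 6 h 49 min; less 15 min break → 6 h 34 min
Fri: 11:16–17:32 = 6 h 16 min; less 30 min break → 5 h 46 min
Sat: 05:50–16:04 = 10 h 14 min; less 15 min break → 9 h 59 min
Sun: 09:55–15:56 = 6 h 1 min; less 20 min break → 5 h 41 min
Total: 9 h 1 min + 4 h 35 min + 6 h 34 min + 5 h 46 min + 9 h 59 min + 5 h 41 min = 41 h 36 min.

41.60 hours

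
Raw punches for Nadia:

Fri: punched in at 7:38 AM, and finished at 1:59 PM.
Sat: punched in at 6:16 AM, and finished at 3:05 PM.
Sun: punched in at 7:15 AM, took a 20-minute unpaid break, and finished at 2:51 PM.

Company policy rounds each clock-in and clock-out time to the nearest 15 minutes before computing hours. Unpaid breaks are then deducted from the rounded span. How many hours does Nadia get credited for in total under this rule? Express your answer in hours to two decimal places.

Fri: in 7:38 AM→7:45 AM, out 1:59 PM→2:00 PM; 6 h 15 min
Sat: in 6:16 AM→6:15 AM, out 3:05 PM→3:00 PM; 8 h 45 min
Sun: in 7:15 AM→7:15 AM, out 2:51 PM→2:45 PM; 7 h 30 min − 20 min = 7 h 10 min
Total credited: 22 h 10 min.

22.17 hours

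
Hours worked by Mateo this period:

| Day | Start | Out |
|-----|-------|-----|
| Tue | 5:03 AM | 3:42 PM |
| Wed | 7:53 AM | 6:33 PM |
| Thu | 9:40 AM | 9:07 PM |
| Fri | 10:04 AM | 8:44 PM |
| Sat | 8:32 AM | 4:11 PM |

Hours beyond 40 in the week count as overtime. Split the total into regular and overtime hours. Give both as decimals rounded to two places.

Regular 40.00 hours, overtime 11.08 hours

Tue: 5:03 AM–3:42 PM = 10 h 39 min
Wed: 7:53 AM–6:33 PM = 10 h 40 min
Thu: 9:40 AM–9:07 PM = 11 h 27 min
Fri: 10:04 AM–8:44 PM = 10 h 40 min
Sat: 8:32 AM–4:11 PM = 7 h 39 min
Total worked: 51 h 5 min = 51.08 h.
Threshold 40 h → overtime 11 h 5 min, regular 40 h 0 min.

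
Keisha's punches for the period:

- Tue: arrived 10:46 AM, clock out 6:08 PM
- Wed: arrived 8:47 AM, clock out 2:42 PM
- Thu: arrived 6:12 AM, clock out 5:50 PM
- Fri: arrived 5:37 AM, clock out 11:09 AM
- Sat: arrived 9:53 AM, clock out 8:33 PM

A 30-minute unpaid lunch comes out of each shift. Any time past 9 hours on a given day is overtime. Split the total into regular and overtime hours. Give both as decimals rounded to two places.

Regular 35.32 hours, overtime 3.30 hours

Tue: 10:46 AM–6:08 PM = 7 h 22 min; less 30 min break → 6 h 52 min
Wed: 8:47 AM–2:42 PM = 5 h 55 min; less 30 min break → 5 h 25 min
Thu: 6:12 AM–5:50 PM = 11 h 38 min; less 30 min break → 11 h 8 min
Fri: 5:37 AM–11:09 AM = 5 h 32 min; less 30 min break → 5 h 2 min
Sat: 9:53 AM–8:33 PM = 10 h 40 min; less 30 min break → 10 h 10 min
Tue reg 6 h 52 min / OT 0 h 0 min; Wed reg 5 h 25 min / OT 0 h 0 min; Thu reg 9 h 0 min / OT 2 h 8 min; Fri reg 5 h 2 min / OT 0 h 0 min; Sat reg 9 h 0 min / OT 1 h 10 min.
Totals: regular 35 h 19 min, overtime 3 h 18 min.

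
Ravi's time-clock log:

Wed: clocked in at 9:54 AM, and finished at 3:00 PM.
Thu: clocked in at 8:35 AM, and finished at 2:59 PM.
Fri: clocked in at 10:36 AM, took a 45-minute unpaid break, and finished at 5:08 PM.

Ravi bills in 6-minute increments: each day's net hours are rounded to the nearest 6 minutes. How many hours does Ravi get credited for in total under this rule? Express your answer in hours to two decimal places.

17.30 hours

Wed: 9:54 AM–3:00 PM = 5 h 6 min → rounds to 5 h 6 min
Thu: 8:35 AM–2:59 PM = 6 h 24 min → rounds to 6 h 24 min
Fri: 10:36 AM–5:08 PM = 6 h 32 min − 45 min = 5 h 47 min → rounds to 5 h 48 min
Total credited: 17 h 18 min.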